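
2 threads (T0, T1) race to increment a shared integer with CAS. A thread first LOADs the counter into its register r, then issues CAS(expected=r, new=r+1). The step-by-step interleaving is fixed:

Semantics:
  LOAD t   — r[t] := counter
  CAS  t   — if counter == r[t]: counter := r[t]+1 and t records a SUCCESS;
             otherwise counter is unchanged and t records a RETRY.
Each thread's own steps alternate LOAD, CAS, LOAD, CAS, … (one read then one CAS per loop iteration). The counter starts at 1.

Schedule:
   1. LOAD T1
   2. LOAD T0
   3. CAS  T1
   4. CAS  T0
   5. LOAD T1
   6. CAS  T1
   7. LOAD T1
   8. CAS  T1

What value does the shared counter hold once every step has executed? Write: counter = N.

counter = 4

T1 LOAD — after: cnt=1, r=1 — load
T0 LOAD — after: cnt=1, r=1 — load
T1 CAS — after: cnt=2, r=1 — ok
T0 CAS — after: cnt=2, r=1 — retry
T1 LOAD — after: cnt=2, r=2 — load
T1 CAS — after: cnt=3, r=2 — ok
T1 LOAD — after: cnt=3, r=3 — load
T1 CAS — after: cnt=4, r=3 — ok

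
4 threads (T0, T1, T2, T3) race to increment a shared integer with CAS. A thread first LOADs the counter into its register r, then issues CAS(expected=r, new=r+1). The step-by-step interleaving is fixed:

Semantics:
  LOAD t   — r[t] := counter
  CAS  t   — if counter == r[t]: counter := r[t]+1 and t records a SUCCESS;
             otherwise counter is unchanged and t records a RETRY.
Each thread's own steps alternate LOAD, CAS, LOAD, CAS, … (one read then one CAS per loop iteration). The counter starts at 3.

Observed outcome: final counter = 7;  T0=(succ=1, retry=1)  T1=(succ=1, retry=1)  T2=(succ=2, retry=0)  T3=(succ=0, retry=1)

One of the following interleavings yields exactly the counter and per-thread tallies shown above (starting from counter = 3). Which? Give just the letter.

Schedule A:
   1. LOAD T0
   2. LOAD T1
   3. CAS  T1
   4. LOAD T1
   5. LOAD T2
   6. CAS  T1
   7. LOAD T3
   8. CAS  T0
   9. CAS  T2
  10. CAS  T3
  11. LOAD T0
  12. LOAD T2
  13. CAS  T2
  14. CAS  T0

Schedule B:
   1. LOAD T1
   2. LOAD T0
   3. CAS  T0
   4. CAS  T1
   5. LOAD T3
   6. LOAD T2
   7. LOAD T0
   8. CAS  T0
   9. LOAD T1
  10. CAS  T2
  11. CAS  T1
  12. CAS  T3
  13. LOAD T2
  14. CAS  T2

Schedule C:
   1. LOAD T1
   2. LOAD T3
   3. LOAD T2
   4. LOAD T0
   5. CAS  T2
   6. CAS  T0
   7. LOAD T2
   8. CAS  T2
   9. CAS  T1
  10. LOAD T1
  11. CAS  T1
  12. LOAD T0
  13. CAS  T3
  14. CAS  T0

C

Simulating candidate C:
step 1: T1 LOAD ⇒ load; ctr=3 reg=3
step 2: T3 LOAD ⇒ load; ctr=3 reg=3
step 3: T2 LOAD ⇒ load; ctr=3 reg=3
step 4: T0 LOAD ⇒ load; ctr=3 reg=3
step 5: T2 CAS ⇒ ok; ctr=4 reg=3
step 6: T0 CAS ⇒ retry; ctr=4 reg=3
step 7: T2 LOAD ⇒ load; ctr=4 reg=4
step 8: T2 CAS ⇒ ok; ctr=5 reg=4
step 9: T1 CAS ⇒ retry; ctr=5 reg=3
step 10: T1 LOAD ⇒ load; ctr=5 reg=5
step 11: T1 CAS ⇒ ok; ctr=6 reg=5
step 12: T0 LOAD ⇒ load; ctr=6 reg=6
step 13: T3 CAS ⇒ retry; ctr=6 reg=3
step 14: T0 CAS ⇒ ok; ctr=7 reg=6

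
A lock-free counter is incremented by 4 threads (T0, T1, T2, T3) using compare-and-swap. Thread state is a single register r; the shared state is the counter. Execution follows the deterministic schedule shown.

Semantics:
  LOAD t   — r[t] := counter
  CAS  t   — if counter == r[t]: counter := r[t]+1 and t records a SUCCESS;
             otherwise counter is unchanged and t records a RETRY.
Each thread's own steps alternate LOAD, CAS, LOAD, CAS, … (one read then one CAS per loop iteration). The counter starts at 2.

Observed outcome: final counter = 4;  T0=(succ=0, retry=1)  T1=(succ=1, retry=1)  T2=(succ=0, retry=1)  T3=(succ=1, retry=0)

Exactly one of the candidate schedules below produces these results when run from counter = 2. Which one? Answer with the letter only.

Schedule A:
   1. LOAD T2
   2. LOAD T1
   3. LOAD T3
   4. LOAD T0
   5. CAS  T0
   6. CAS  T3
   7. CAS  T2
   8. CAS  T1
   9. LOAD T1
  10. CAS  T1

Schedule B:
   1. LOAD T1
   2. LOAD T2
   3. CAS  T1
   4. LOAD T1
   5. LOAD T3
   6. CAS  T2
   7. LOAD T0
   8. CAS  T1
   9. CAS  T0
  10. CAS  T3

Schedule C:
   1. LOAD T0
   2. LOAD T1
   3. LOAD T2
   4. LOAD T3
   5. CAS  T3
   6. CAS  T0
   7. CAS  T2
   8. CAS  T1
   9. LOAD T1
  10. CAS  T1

Simulating candidate C:
T0 LOAD — after: cnt=2, r=2 — load
T1 LOAD — after: cnt=2, r=2 — load
T2 LOAD — after: cnt=2, r=2 — load
T3 LOAD — after: cnt=2, r=2 — load
T3 CAS — after: cnt=3, r=2 — ok
T0 CAS — after: cnt=3, r=2 — retry
T2 CAS — after: cnt=3, r=2 — retry
T1 CAS — after: cnt=3, r=2 — retry
T1 LOAD — after: cnt=3, r=3 — load
T1 CAS — after: cnt=4, r=3 — ok

C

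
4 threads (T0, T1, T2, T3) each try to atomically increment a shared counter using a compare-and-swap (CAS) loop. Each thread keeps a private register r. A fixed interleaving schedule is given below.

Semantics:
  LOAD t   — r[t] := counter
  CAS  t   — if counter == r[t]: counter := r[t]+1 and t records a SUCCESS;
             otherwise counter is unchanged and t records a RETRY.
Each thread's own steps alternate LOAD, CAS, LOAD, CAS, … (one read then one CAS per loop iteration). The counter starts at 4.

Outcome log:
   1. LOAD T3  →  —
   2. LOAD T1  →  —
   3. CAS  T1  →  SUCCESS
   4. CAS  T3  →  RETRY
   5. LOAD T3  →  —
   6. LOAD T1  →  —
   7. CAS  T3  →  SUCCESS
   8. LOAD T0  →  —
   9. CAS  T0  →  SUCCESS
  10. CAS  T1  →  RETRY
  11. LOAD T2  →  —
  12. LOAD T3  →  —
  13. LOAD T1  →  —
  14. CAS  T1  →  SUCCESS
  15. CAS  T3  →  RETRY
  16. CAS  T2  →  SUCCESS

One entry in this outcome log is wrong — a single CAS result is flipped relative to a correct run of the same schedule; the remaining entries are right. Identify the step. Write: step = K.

Correct run:
T3 LOAD — after: cnt=4, r=4 — load
T1 LOAD — after: cnt=4, r=4 — load
T1 CAS — after: cnt=5, r=4 — ok
T3 CAS — after: cnt=5, r=4 — retry
T3 LOAD — after: cnt=5, r=5 — load
T1 LOAD — after: cnt=5, r=5 — load
T3 CAS — after: cnt=6, r=5 — ok
T0 LOAD — after: cnt=6, r=6 — load
T0 CAS — after: cnt=7, r=6 — ok
T1 CAS — after: cnt=7, r=5 — retry
T2 LOAD — after: cnt=7, r=7 — load
T3 LOAD — after: cnt=7, r=7 — load
T1 LOAD — after: cnt=7, r=7 — load
T1 CAS — after: cnt=8, r=7 — ok
T3 CAS — after: cnt=8, r=7 — retry
T2 CAS — after: cnt=8, r=7 — retry
Flip is step 16.

step = 16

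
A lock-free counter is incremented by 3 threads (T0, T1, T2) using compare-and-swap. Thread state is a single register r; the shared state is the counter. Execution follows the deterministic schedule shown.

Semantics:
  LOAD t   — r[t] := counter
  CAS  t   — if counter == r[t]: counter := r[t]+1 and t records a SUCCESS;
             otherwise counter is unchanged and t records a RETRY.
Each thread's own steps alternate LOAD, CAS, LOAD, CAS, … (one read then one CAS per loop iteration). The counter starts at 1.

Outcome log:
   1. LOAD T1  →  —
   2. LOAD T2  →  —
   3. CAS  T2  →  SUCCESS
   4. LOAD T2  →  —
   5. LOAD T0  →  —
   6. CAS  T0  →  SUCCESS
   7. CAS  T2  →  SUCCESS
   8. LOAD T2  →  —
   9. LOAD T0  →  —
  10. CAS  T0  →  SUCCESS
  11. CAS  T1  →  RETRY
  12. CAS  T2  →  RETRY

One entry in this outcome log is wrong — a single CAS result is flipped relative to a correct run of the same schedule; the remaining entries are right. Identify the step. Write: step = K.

Correct run:
[1] T1.load  rd  (counter 1, T1.r 1)
[2] T2.load  rd  (counter 1, T2.r 1)
[3] T2.cas  hit  (counter 2, T2.r 1)
[4] T2.load  rd  (counter 2, T2.r 2)
[5] T0.load  rd  (counter 2, T0.r 2)
[6] T0.cas  hit  (counter 3, T0.r 2)
[7] T2.cas  miss  (counter 3, T2.r 2)
[8] T2.load  rd  (counter 3, T2.r 3)
[9] T0.load  rd  (counter 3, T0.r 3)
[10] T0.cas  hit  (counter 4, T0.r 3)
[11] T1.cas  miss  (counter 4, T1.r 1)
[12] T2.cas  miss  (counter 4, T2.r 3)
Mismatch at 7.

step = 7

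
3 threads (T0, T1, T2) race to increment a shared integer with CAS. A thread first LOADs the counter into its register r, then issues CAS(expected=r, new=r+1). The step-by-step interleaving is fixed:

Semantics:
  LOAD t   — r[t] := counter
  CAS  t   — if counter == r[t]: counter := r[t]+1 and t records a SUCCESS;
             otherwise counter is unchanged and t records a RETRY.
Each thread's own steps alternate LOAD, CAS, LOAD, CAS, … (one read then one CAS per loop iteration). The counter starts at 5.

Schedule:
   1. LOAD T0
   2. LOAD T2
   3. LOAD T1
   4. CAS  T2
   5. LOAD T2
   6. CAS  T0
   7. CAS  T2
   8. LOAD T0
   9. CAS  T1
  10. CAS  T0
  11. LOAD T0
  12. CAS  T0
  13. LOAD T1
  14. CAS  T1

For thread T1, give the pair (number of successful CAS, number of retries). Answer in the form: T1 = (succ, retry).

1. LOAD T0 → mem=5 r[T0]=5 [LOAD]
2. LOAD T2 → mem=5 r[T2]=5 [LOAD]
3. LOAD T1 → mem=5 r[T1]=5 [LOAD]
4. CAS T2 → mem=6 r[T2]=5 [OK]
5. LOAD T2 → mem=6 r[T2]=6 [LOAD]
6. CAS T0 → mem=6 r[T0]=5 [RETRY]
7. CAS T2 → mem=7 r[T2]=6 [OK]
8. LOAD T0 → mem=7 r[T0]=7 [LOAD]
9. CAS T1 → mem=7 r[T1]=5 [RETRY]
10. CAS T0 → mem=8 r[T0]=7 [OK]
11. LOAD T0 → mem=8 r[T0]=8 [LOAD]
12. CAS T0 → mem=9 r[T0]=8 [OK]
13. LOAD T1 → mem=9 r[T1]=9 [LOAD]
14. CAS T1 → mem=10 r[T1]=9 [OK]

T1 = (1, 1)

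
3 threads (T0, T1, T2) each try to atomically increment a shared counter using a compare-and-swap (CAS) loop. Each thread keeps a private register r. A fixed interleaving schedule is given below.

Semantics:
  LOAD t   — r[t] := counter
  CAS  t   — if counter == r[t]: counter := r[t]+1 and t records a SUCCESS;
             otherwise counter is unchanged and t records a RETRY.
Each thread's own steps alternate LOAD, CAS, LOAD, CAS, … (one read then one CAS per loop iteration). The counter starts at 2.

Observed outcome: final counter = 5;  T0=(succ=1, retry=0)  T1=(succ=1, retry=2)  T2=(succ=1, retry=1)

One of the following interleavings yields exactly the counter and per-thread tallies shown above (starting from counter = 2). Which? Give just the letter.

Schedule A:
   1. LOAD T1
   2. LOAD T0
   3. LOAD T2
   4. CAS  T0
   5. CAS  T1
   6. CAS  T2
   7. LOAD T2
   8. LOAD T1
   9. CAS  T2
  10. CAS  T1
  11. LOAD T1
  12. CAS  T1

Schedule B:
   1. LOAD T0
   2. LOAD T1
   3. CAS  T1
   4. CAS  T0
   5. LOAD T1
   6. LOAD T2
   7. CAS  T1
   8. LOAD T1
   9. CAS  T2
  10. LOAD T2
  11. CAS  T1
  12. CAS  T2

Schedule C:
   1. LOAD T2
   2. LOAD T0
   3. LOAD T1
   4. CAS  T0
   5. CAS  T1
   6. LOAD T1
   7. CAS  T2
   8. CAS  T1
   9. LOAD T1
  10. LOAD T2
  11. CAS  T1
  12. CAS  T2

A

Tracing schedule A:
[1] T1.load  rd  (counter 2, T1.r 2)
[2] T0.load  rd  (counter 2, T0.r 2)
[3] T2.load  rd  (counter 2, T2.r 2)
[4] T0.cas  hit  (counter 3, T0.r 2)
[5] T1.cas  miss  (counter 3, T1.r 2)
[6] T2.cas  miss  (counter 3, T2.r 2)
[7] T2.load  rd  (counter 3, T2.r 3)
[8] T1.load  rd  (counter 3, T1.r 3)
[9] T2.cas  hit  (counter 4, T2.r 3)
[10] T1.cas  miss  (counter 4, T1.r 3)
[11] T1.load  rd  (counter 4, T1.r 4)
[12] T1.cas  hit  (counter 5, T1.r 4)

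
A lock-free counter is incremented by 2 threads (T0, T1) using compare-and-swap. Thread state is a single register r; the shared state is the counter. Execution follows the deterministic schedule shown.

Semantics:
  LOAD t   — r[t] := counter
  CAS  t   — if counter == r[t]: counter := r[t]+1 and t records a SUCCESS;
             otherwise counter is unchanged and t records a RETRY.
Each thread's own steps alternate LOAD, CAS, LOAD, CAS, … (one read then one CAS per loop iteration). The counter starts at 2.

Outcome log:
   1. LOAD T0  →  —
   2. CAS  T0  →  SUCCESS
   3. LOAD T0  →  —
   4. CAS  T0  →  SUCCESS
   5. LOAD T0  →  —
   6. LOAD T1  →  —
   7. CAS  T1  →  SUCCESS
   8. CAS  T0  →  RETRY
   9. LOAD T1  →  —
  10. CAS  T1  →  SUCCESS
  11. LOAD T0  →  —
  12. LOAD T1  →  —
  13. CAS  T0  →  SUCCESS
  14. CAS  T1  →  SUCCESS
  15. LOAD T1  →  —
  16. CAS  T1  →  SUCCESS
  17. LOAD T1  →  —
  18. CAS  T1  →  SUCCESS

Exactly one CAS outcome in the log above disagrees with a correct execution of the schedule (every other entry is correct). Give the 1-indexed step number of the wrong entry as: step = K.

step = 14

Correct run:
   1) LOAD T0:  M=2  r_T0=2
   2) CAS  T0:  M=3  r_T0=2 ✓
   3) LOAD T0:  M=3  r_T0=3
   4) CAS  T0:  M=4  r_T0=3 ✓
   5) LOAD T0:  M=4  r_T0=4
   6) LOAD T1:  M=4  r_T1=4
   7) CAS  T1:  M=5  r_T1=4 ✓
   8) CAS  T0:  M=5  r_T0=4 ✗
   9) LOAD T1:  M=5  r_T1=5
  10) CAS  T1:  M=6  r_T1=5 ✓
  11) LOAD T0:  M=6  r_T0=6
  12) LOAD T1:  M=6  r_T1=6
  13) CAS  T0:  M=7  r_T0=6 ✓
  14) CAS  T1:  M=7  r_T1=6 ✗
  15) LOAD T1:  M=7  r_T1=7
  16) CAS  T1:  M=8  r_T1=7 ✓
  17) LOAD T1:  M=8  r_T1=8
  18) CAS  T1:  M=9  r_T1=8 ✓
Mismatch at 14.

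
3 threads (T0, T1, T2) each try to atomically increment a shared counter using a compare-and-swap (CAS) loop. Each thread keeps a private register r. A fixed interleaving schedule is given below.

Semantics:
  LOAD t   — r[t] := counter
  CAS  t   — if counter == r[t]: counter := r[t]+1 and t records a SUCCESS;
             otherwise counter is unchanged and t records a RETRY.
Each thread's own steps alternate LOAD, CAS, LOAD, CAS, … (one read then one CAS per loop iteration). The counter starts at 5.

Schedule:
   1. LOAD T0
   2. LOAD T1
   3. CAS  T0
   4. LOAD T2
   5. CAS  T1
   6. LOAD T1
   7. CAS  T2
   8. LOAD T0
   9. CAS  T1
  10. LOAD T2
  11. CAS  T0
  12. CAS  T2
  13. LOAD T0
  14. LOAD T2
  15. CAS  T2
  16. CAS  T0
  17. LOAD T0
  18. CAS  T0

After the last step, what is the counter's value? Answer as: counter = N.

counter = 10

step 1: T0 LOAD ⇒ load; ctr=5 reg=5
step 2: T1 LOAD ⇒ load; ctr=5 reg=5
step 3: T0 CAS ⇒ ok; ctr=6 reg=5
step 4: T2 LOAD ⇒ load; ctr=6 reg=6
step 5: T1 CAS ⇒ retry; ctr=6 reg=5
step 6: T1 LOAD ⇒ load; ctr=6 reg=6
step 7: T2 CAS ⇒ ok; ctr=7 reg=6
step 8: T0 LOAD ⇒ load; ctr=7 reg=7
step 9: T1 CAS ⇒ retry; ctr=7 reg=6
step 10: T2 LOAD ⇒ load; ctr=7 reg=7
step 11: T0 CAS ⇒ ok; ctr=8 reg=7
step 12: T2 CAS ⇒ retry; ctr=8 reg=7
step 13: T0 LOAD ⇒ load; ctr=8 reg=8
step 14: T2 LOAD ⇒ load; ctr=8 reg=8
step 15: T2 CAS ⇒ ok; ctr=9 reg=8
step 16: T0 CAS ⇒ retry; ctr=9 reg=8
step 17: T0 LOAD ⇒ load; ctr=9 reg=9
step 18: T0 CAS ⇒ ok; ctr=10 reg=9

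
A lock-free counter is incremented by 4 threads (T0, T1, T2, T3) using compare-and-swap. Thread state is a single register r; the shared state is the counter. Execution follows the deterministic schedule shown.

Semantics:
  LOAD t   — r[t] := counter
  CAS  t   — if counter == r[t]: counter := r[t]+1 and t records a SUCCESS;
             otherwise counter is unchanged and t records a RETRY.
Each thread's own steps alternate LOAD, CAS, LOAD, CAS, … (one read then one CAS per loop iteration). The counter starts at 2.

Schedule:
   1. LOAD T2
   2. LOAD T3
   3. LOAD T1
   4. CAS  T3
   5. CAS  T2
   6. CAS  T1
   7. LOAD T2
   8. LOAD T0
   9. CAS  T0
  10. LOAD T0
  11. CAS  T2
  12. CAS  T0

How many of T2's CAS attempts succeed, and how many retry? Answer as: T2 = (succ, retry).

T2 = (0, 2)

#1 T2 reads 2
#2 T3 reads 2
#3 T1 reads 2
#4 T3 CAS(2→3) writes; counter now 3
#5 T2 CAS(2→3) fails; counter now 3
#6 T1 CAS(2→3) fails; counter now 3
#7 T2 reads 3
#8 T0 reads 3
#9 T0 CAS(3→4) writes; counter now 4
#10 T0 reads 4
#11 T2 CAS(3→4) fails; counter now 4
#12 T0 CAS(4→5) writes; counter now 5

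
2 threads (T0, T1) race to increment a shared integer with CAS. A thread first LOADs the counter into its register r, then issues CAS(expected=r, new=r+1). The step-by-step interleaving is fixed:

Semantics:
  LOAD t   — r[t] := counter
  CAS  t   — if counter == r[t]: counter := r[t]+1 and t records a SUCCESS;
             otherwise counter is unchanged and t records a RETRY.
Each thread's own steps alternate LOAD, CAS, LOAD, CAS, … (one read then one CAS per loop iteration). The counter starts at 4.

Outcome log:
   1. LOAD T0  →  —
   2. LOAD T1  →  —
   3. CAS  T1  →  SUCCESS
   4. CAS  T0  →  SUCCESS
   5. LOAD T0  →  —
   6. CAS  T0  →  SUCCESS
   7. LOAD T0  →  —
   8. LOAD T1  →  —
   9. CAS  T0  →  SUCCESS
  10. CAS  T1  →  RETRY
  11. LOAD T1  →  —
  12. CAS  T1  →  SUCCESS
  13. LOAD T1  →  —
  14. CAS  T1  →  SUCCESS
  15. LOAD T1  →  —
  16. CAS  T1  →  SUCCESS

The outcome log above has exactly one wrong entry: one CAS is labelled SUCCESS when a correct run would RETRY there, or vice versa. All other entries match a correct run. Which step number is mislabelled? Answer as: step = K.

Reference trace:
T0 LOAD — after: cnt=4, r=4 — load
T1 LOAD — after: cnt=4, r=4 — load
T1 CAS — after: cnt=5, r=4 — ok
T0 CAS — after: cnt=5, r=4 — retry
T0 LOAD — after: cnt=5, r=5 — load
T0 CAS — after: cnt=6, r=5 — ok
T0 LOAD — after: cnt=6, r=6 — load
T1 LOAD — after: cnt=6, r=6 — load
T0 CAS — after: cnt=7, r=6 — ok
T1 CAS — after: cnt=7, r=6 — retry
T1 LOAD — after: cnt=7, r=7 — load
T1 CAS — after: cnt=8, r=7 — ok
T1 LOAD — after: cnt=8, r=8 — load
T1 CAS — after: cnt=9, r=8 — ok
T1 LOAD — after: cnt=9, r=9 — load
T1 CAS — after: cnt=10, r=9 — ok
Mismatch at 4.

step = 4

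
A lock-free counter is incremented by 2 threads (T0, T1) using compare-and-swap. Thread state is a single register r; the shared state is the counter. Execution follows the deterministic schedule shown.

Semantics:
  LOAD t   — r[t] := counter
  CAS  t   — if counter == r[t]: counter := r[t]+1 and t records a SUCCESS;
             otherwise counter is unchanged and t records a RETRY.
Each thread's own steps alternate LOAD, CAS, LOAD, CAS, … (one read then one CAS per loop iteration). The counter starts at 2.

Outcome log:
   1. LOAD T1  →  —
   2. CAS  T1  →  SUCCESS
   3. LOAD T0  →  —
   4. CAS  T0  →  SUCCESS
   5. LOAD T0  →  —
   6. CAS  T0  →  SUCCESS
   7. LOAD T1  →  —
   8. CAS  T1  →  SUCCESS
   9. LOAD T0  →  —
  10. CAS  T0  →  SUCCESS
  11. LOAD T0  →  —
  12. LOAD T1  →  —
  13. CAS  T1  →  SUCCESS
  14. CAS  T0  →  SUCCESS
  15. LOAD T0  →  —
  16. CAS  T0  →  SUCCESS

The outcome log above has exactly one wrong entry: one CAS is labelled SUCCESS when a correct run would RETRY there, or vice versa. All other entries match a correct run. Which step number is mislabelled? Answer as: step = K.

step = 14

Reference trace:
T1 LOAD — after: cnt=2, r=2 — load
T1 CAS — after: cnt=3, r=2 — ok
T0 LOAD — after: cnt=3, r=3 — load
T0 CAS — after: cnt=4, r=3 — ok
T0 LOAD — after: cnt=4, r=4 — load
T0 CAS — after: cnt=5, r=4 — ok
T1 LOAD — after: cnt=5, r=5 — load
T1 CAS — after: cnt=6, r=5 — ok
T0 LOAD — after: cnt=6, r=6 — load
T0 CAS — after: cnt=7, r=6 — ok
T0 LOAD — after: cnt=7, r=7 — load
T1 LOAD — after: cnt=7, r=7 — load
T1 CAS — after: cnt=8, r=7 — ok
T0 CAS — after: cnt=8, r=7 — retry
T0 LOAD — after: cnt=8, r=8 — load
T0 CAS — after: cnt=9, r=8 — ok
Flip is step 14.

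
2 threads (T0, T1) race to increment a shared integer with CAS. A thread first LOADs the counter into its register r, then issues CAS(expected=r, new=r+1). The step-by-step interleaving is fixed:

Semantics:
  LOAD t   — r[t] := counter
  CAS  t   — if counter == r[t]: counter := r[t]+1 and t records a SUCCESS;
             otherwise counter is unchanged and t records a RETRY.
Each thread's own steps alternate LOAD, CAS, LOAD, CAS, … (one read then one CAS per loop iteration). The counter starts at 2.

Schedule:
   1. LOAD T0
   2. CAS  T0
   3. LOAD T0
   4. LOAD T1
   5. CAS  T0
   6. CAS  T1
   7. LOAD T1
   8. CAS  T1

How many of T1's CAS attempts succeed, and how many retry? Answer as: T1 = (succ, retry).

1. LOAD T0 → mem=2 r[T0]=2 [LOAD]
2. CAS T0 → mem=3 r[T0]=2 [OK]
3. LOAD T0 → mem=3 r[T0]=3 [LOAD]
4. LOAD T1 → mem=3 r[T1]=3 [LOAD]
5. CAS T0 → mem=4 r[T0]=3 [OK]
6. CAS T1 → mem=4 r[T1]=3 [RETRY]
7. LOAD T1 → mem=4 r[T1]=4 [LOAD]
8. CAS T1 → mem=5 r[T1]=4 [OK]

T1 = (1, 1)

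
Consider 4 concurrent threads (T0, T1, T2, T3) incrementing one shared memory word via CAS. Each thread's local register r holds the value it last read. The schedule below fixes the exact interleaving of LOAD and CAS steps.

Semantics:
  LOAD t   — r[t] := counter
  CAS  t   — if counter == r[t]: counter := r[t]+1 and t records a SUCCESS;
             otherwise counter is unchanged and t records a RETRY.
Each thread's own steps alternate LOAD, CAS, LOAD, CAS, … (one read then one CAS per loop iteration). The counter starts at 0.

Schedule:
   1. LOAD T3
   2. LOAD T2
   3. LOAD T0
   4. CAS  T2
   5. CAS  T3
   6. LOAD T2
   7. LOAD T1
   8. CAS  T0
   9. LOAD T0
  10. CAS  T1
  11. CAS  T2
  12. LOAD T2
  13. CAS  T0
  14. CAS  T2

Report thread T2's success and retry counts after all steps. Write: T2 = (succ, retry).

T2 = (2, 1)

#1 T3 reads 0
#2 T2 reads 0
#3 T0 reads 0
#4 T2 CAS(0→1) writes; counter now 1
#5 T3 CAS(0→1) fails; counter now 1
#6 T2 reads 1
#7 T1 reads 1
#8 T0 CAS(0→1) fails; counter now 1
#9 T0 reads 1
#10 T1 CAS(1→2) writes; counter now 2
#11 T2 CAS(1→2) fails; counter now 2
#12 T2 reads 2
#13 T0 CAS(1→2) fails; counter now 2
#14 T2 CAS(2→3) writes; counter now 3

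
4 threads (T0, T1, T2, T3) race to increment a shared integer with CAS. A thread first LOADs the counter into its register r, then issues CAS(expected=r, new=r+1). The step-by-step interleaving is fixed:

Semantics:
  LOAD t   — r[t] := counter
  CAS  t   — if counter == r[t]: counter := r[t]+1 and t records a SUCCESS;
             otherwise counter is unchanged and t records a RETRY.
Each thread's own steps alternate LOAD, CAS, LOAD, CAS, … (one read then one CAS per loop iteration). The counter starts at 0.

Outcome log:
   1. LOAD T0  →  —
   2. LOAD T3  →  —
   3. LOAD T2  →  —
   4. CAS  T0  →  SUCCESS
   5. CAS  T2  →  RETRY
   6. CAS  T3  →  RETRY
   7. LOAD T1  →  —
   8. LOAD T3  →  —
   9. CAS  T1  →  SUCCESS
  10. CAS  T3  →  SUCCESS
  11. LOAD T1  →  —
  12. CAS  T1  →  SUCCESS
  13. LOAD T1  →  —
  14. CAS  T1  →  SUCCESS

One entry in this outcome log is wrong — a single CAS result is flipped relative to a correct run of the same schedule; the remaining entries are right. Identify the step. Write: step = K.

step = 10

Reference trace:
step 1: T0 LOAD ⇒ load; ctr=0 reg=0
step 2: T3 LOAD ⇒ load; ctr=0 reg=0
step 3: T2 LOAD ⇒ load; ctr=0 reg=0
step 4: T0 CAS ⇒ ok; ctr=1 reg=0
step 5: T2 CAS ⇒ retry; ctr=1 reg=0
step 6: T3 CAS ⇒ retry; ctr=1 reg=0
step 7: T1 LOAD ⇒ load; ctr=1 reg=1
step 8: T3 LOAD ⇒ load; ctr=1 reg=1
step 9: T1 CAS ⇒ ok; ctr=2 reg=1
step 10: T3 CAS ⇒ retry; ctr=2 reg=1
step 11: T1 LOAD ⇒ load; ctr=2 reg=2
step 12: T1 CAS ⇒ ok; ctr=3 reg=2
step 13: T1 LOAD ⇒ load; ctr=3 reg=3
step 14: T1 CAS ⇒ ok; ctr=4 reg=3
Log disagrees first at step 10.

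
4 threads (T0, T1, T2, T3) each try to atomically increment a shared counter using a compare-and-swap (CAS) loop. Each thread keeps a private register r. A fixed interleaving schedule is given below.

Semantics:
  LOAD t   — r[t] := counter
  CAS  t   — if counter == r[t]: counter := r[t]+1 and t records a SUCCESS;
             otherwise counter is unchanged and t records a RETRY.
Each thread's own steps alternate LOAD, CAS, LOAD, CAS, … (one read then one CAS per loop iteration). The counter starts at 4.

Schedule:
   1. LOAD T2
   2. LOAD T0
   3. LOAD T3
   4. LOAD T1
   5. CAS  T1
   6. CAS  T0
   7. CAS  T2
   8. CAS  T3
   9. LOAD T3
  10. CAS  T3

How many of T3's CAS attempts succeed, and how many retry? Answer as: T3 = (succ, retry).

#1 T2 reads 4
#2 T0 reads 4
#3 T3 reads 4
#4 T1 reads 4
#5 T1 CAS(4→5) writes; counter now 5
#6 T0 CAS(4→5) fails; counter now 5
#7 T2 CAS(4→5) fails; counter now 5
#8 T3 CAS(4→5) fails; counter now 5
#9 T3 reads 5
#10 T3 CAS(5→6) writes; counter now 6

T3 = (1, 1)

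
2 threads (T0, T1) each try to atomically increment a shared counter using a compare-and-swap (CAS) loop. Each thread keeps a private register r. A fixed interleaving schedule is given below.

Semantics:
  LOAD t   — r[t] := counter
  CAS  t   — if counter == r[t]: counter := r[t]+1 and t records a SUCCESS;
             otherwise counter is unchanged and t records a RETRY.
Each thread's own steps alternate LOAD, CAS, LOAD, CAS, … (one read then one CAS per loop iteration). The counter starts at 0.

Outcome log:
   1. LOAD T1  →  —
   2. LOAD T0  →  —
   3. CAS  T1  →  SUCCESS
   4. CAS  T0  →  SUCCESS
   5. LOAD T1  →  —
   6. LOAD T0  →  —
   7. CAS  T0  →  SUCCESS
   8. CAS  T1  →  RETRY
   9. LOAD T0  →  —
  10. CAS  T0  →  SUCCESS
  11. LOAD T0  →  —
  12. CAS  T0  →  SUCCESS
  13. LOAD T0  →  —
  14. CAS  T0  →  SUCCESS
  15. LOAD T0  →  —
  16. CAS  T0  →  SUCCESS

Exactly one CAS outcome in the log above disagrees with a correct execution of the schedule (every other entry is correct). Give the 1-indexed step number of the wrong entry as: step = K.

Reference trace:
1. LOAD T1 → mem=0 r[T1]=0 [LOAD]
2. LOAD T0 → mem=0 r[T0]=0 [LOAD]
3. CAS T1 → mem=1 r[T1]=0 [OK]
4. CAS T0 → mem=1 r[T0]=0 [RETRY]
5. LOAD T1 → mem=1 r[T1]=1 [LOAD]
6. LOAD T0 → mem=1 r[T0]=1 [LOAD]
7. CAS T0 → mem=2 r[T0]=1 [OK]
8. CAS T1 → mem=2 r[T1]=1 [RETRY]
9. LOAD T0 → mem=2 r[T0]=2 [LOAD]
10. CAS T0 → mem=3 r[T0]=2 [OK]
11. LOAD T0 → mem=3 r[T0]=3 [LOAD]
12. CAS T0 → mem=4 r[T0]=3 [OK]
13. LOAD T0 → mem=4 r[T0]=4 [LOAD]
14. CAS T0 → mem=5 r[T0]=4 [OK]
15. LOAD T0 → mem=5 r[T0]=5 [LOAD]
16. CAS T0 → mem=6 r[T0]=5 [OK]
Flip is step 4.

step = 4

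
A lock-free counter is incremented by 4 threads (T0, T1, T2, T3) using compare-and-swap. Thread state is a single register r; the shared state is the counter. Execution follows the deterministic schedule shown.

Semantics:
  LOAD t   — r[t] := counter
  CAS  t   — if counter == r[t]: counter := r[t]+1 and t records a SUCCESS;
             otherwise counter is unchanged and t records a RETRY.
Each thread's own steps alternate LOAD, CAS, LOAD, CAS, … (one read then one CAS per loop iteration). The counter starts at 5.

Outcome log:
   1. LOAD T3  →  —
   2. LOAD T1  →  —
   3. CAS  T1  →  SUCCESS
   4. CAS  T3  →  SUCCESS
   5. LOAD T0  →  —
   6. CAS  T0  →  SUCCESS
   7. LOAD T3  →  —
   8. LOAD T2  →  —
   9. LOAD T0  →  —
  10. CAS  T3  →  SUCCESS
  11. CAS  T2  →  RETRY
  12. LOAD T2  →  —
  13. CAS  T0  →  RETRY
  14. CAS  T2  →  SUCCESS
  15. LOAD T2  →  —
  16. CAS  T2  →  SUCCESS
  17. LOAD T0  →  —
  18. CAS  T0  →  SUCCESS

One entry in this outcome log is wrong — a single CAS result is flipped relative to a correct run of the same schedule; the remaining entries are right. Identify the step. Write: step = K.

step = 4

Re-executing:
[1] T3.load  rd  (counter 5, T3.r 5)
[2] T1.load  rd  (counter 5, T1.r 5)
[3] T1.cas  hit  (counter 6, T1.r 5)
[4] T3.cas  miss  (counter 6, T3.r 5)
[5] T0.load  rd  (counter 6, T0.r 6)
[6] T0.cas  hit  (counter 7, T0.r 6)
[7] T3.load  rd  (counter 7, T3.r 7)
[8] T2.load  rd  (counter 7, T2.r 7)
[9] T0.load  rd  (counter 7, T0.r 7)
[10] T3.cas  hit  (counter 8, T3.r 7)
[11] T2.cas  miss  (counter 8, T2.r 7)
[12] T2.load  rd  (counter 8, T2.r 8)
[13] T0.cas  miss  (counter 8, T0.r 7)
[14] T2.cas  hit  (counter 9, T2.r 8)
[15] T2.load  rd  (counter 9, T2.r 9)
[16] T2.cas  hit  (counter 10, T2.r 9)
[17] T0.load  rd  (counter 10, T0.r 10)
[18] T0.cas  hit  (counter 11, T0.r 10)
Log disagrees first at step 4.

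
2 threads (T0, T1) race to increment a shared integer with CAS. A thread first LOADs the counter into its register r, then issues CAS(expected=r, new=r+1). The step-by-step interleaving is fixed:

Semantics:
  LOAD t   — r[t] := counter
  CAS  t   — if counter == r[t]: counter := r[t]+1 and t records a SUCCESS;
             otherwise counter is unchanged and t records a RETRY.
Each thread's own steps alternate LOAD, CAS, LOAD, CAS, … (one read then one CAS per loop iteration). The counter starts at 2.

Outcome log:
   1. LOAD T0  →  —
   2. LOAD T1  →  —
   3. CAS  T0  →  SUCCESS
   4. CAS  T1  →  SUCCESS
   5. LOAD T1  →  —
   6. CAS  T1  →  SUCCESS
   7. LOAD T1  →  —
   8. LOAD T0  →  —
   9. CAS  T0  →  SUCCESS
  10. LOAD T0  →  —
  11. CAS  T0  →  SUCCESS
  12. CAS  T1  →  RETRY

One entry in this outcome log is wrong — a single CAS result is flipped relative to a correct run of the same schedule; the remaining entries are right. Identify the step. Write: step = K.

step = 4

Reference trace:
   1) LOAD T0:  M=2  r_T0=2
   2) LOAD T1:  M=2  r_T1=2
   3) CAS  T0:  M=3  r_T0=2 ✓
   4) CAS  T1:  M=3  r_T1=2 ✗
   5) LOAD T1:  M=3  r_T1=3
   6) CAS  T1:  M=4  r_T1=3 ✓
   7) LOAD T1:  M=4  r_T1=4
   8) LOAD T0:  M=4  r_T0=4
   9) CAS  T0:  M=5  r_T0=4 ✓
  10) LOAD T0:  M=5  r_T0=5
  11) CAS  T0:  M=6  r_T0=5 ✓
  12) CAS  T1:  M=6  r_T1=4 ✗
Mismatch at 4.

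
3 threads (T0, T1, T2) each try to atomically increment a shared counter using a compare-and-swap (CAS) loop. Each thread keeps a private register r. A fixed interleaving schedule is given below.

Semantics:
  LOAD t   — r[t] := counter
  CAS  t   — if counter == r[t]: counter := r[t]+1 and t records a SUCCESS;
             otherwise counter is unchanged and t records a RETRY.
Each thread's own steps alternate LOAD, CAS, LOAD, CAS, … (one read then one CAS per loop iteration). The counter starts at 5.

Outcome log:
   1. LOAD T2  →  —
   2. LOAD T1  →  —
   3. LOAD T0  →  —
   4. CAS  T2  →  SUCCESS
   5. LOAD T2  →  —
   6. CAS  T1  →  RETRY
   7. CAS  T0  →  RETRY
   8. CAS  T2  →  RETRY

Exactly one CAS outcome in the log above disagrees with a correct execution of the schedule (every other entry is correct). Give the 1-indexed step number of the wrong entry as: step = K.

Re-executing:
1. LOAD T2 → mem=5 r[T2]=5 [LOAD]
2. LOAD T1 → mem=5 r[T1]=5 [LOAD]
3. LOAD T0 → mem=5 r[T0]=5 [LOAD]
4. CAS T2 → mem=6 r[T2]=5 [OK]
5. LOAD T2 → mem=6 r[T2]=6 [LOAD]
6. CAS T1 → mem=6 r[T1]=5 [RETRY]
7. CAS T0 → mem=6 r[T0]=5 [RETRY]
8. CAS T2 → mem=7 r[T2]=6 [OK]
Log disagrees first at step 8.

step = 8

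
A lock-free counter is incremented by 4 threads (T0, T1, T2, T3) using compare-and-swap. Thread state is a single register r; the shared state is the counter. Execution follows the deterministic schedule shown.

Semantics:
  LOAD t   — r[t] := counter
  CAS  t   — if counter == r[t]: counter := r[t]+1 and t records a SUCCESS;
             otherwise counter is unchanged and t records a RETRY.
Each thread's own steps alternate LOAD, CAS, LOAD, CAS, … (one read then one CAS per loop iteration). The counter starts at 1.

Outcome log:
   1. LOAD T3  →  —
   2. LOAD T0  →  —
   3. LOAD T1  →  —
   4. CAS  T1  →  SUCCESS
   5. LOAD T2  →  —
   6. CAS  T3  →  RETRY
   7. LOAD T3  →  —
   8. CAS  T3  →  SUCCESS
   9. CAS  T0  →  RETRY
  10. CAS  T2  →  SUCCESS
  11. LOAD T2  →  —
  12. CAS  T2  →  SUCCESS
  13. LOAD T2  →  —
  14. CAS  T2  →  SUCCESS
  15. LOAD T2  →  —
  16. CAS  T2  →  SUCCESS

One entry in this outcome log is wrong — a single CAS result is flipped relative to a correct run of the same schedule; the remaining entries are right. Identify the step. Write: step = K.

step = 10

Correct run:
   1) LOAD T3:  M=1  r_T3=1
   2) LOAD T0:  M=1  r_T0=1
   3) LOAD T1:  M=1  r_T1=1
   4) CAS  T1:  M=2  r_T1=1 ✓
   5) LOAD T2:  M=2  r_T2=2
   6) CAS  T3:  M=2  r_T3=1 ✗
   7) LOAD T3:  M=2  r_T3=2
   8) CAS  T3:  M=3  r_T3=2 ✓
   9) CAS  T0:  M=3  r_T0=1 ✗
  10) CAS  T2:  M=3  r_T2=2 ✗
  11) LOAD T2:  M=3  r_T2=3
  12) CAS  T2:  M=4  r_T2=3 ✓
  13) LOAD T2:  M=4  r_T2=4
  14) CAS  T2:  M=5  r_T2=4 ✓
  15) LOAD T2:  M=5  r_T2=5
  16) CAS  T2:  M=6  r_T2=5 ✓
Log disagrees first at step 10.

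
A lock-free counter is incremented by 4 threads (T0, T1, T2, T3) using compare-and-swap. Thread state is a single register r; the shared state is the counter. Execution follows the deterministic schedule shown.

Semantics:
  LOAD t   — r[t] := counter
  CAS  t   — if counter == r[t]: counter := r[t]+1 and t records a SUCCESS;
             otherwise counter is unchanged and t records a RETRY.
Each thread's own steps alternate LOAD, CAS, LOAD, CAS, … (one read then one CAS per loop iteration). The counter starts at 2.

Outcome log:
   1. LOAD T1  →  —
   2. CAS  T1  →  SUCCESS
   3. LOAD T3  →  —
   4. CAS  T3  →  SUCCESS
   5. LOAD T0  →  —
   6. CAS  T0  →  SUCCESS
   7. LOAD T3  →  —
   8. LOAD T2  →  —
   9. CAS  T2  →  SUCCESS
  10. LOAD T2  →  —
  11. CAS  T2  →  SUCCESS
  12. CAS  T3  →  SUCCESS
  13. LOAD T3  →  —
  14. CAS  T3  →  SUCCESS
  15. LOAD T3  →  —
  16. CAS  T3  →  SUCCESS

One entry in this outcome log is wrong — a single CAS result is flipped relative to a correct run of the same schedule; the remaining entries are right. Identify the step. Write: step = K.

Correct run:
T1 LOAD — after: cnt=2, r=2 — load
T1 CAS — after: cnt=3, r=2 — ok
T3 LOAD — after: cnt=3, r=3 — load
T3 CAS — after: cnt=4, r=3 — ok
T0 LOAD — after: cnt=4, r=4 — load
T0 CAS — after: cnt=5, r=4 — ok
T3 LOAD — after: cnt=5, r=5 — load
T2 LOAD — after: cnt=5, r=5 — load
T2 CAS — after: cnt=6, r=5 — ok
T2 LOAD — after: cnt=6, r=6 — load
T2 CAS — after: cnt=7, r=6 — ok
T3 CAS — after: cnt=7, r=5 — retry
T3 LOAD — after: cnt=7, r=7 — load
T3 CAS — after: cnt=8, r=7 — ok
T3 LOAD — after: cnt=8, r=8 — load
T3 CAS — after: cnt=9, r=8 — ok
Log disagrees first at step 12.

step = 12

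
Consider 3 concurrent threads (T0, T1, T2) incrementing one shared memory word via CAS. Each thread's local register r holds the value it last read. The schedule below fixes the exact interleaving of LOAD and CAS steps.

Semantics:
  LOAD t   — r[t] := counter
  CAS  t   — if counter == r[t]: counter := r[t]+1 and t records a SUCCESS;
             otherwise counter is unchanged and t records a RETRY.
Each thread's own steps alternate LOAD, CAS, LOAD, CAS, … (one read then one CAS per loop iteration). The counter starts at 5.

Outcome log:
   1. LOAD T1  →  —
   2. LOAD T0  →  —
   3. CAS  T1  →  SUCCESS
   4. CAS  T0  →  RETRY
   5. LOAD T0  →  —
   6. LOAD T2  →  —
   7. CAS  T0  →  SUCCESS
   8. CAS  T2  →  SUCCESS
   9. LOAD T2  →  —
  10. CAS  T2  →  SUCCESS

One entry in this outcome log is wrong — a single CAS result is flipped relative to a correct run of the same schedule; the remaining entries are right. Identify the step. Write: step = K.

Correct run:
[1] T1.load  rd  (counter 5, T1.r 5)
[2] T0.load  rd  (counter 5, T0.r 5)
[3] T1.cas  hit  (counter 6, T1.r 5)
[4] T0.cas  miss  (counter 6, T0.r 5)
[5] T0.load  rd  (counter 6, T0.r 6)
[6] T2.load  rd  (counter 6, T2.r 6)
[7] T0.cas  hit  (counter 7, T0.r 6)
[8] T2.cas  miss  (counter 7, T2.r 6)
[9] T2.load  rd  (counter 7, T2.r 7)
[10] T2.cas  hit  (counter 8, T2.r 7)
Log disagrees first at step 8.

step = 8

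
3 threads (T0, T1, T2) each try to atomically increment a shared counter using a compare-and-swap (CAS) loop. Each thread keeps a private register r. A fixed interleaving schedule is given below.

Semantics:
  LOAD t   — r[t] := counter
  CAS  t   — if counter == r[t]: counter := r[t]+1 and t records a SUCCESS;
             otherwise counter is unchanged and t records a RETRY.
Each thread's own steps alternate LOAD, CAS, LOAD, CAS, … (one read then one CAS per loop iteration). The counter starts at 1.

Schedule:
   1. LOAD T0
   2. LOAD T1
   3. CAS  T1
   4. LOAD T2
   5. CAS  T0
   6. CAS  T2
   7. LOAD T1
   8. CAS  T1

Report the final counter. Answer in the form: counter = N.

1. LOAD T0 → mem=1 r[T0]=1 [LOAD]
2. LOAD T1 → mem=1 r[T1]=1 [LOAD]
3. CAS T1 → mem=2 r[T1]=1 [OK]
4. LOAD T2 → mem=2 r[T2]=2 [LOAD]
5. CAS T0 → mem=2 r[T0]=1 [RETRY]
6. CAS T2 → mem=3 r[T2]=2 [OK]
7. LOAD T1 → mem=3 r[T1]=3 [LOAD]
8. CAS T1 → mem=4 r[T1]=3 [OK]

counter = 4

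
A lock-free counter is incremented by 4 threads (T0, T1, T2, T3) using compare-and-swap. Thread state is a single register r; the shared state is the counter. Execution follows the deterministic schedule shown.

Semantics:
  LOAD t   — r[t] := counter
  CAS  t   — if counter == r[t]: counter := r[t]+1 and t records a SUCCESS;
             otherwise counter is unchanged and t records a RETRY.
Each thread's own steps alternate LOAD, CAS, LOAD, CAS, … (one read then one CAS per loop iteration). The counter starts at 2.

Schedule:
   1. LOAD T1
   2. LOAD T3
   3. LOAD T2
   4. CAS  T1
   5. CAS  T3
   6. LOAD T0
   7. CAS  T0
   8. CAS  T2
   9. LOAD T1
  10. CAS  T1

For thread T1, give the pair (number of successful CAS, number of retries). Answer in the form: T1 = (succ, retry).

step 1: T1 LOAD ⇒ load; ctr=2 reg=2
step 2: T3 LOAD ⇒ load; ctr=2 reg=2
step 3: T2 LOAD ⇒ load; ctr=2 reg=2
step 4: T1 CAS ⇒ ok; ctr=3 reg=2
step 5: T3 CAS ⇒ retry; ctr=3 reg=2
step 6: T0 LOAD ⇒ load; ctr=3 reg=3
step 7: T0 CAS ⇒ ok; ctr=4 reg=3
step 8: T2 CAS ⇒ retry; ctr=4 reg=2
step 9: T1 LOAD ⇒ load; ctr=4 reg=4
step 10: T1 CAS ⇒ ok; ctr=5 reg=4

T1 = (2, 0)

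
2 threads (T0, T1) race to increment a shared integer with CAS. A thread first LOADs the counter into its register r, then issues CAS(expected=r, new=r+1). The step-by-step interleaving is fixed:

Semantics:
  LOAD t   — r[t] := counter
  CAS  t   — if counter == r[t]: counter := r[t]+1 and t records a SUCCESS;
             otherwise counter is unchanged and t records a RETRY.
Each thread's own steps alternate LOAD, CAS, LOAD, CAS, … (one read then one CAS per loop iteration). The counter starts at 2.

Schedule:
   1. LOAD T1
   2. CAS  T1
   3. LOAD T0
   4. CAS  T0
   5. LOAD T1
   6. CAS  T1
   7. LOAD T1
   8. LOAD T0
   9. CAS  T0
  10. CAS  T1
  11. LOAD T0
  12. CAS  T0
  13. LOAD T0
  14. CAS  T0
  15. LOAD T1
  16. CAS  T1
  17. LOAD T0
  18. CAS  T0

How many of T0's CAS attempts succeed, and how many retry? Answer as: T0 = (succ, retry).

[1] T1.load  rd  (counter 2, T1.r 2)
[2] T1.cas  hit  (counter 3, T1.r 2)
[3] T0.load  rd  (counter 3, T0.r 3)
[4] T0.cas  hit  (counter 4, T0.r 3)
[5] T1.load  rd  (counter 4, T1.r 4)
[6] T1.cas  hit  (counter 5, T1.r 4)
[7] T1.load  rd  (counter 5, T1.r 5)
[8] T0.load  rd  (counter 5, T0.r 5)
[9] T0.cas  hit  (counter 6, T0.r 5)
[10] T1.cas  miss  (counter 6, T1.r 5)
[11] T0.load  rd  (counter 6, T0.r 6)
[12] T0.cas  hit  (counter 7, T0.r 6)
[13] T0.load  rd  (counter 7, T0.r 7)
[14] T0.cas  hit  (counter 8, T0.r 7)
[15] T1.load  rd  (counter 8, T1.r 8)
[16] T1.cas  hit  (counter 9, T1.r 8)
[17] T0.load  rd  (counter 9, T0.r 9)
[18] T0.cas  hit  (counter 10, T0.r 9)

T0 = (5, 0)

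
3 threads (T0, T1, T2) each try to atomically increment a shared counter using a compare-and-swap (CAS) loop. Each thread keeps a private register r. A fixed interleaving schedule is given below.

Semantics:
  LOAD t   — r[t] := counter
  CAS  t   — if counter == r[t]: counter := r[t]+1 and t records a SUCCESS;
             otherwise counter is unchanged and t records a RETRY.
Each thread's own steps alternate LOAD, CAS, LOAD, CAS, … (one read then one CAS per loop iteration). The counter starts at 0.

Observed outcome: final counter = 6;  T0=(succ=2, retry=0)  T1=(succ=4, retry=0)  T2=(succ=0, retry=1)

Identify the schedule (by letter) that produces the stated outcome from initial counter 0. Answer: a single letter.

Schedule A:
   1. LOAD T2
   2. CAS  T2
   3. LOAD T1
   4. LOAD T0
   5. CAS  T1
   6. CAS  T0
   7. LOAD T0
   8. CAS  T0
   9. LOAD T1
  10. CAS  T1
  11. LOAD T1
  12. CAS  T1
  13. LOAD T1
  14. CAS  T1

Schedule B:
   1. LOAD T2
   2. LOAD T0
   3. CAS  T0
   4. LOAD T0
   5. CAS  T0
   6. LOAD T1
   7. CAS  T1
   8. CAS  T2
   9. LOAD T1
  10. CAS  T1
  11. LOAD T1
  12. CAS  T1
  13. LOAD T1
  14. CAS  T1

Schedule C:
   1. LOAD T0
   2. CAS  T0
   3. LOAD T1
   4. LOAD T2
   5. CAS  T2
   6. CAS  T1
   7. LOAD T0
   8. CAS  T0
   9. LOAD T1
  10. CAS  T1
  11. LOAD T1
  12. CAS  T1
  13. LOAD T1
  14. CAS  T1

Tracing schedule B:
#1 T2 reads 0
#2 T0 reads 0
#3 T0 CAS(0→1) writes; counter now 1
#4 T0 reads 1
#5 T0 CAS(1→2) writes; counter now 2
#6 T1 reads 2
#7 T1 CAS(2→3) writes; counter now 3
#8 T2 CAS(0→1) fails; counter now 3
#9 T1 reads 3
#10 T1 CAS(3→4) writes; counter now 4
#11 T1 reads 4
#12 T1 CAS(4→5) writes; counter now 5
#13 T1 reads 5
#14 T1 CAS(5→6) writes; counter now 6

B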